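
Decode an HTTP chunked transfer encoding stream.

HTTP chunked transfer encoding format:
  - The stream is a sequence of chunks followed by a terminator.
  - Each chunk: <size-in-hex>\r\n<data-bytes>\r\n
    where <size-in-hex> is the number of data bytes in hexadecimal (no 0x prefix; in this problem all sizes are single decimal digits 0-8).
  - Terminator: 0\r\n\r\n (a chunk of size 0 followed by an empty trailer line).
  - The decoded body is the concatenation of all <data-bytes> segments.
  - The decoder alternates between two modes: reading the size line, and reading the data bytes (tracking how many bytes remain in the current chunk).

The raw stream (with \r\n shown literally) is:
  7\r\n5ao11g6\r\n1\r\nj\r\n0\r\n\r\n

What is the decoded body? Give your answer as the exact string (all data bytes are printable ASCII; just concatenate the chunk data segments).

Chunk 1: stream[0..1]='7' size=0x7=7, data at stream[3..10]='5ao11g6' -> body[0..7], body so far='5ao11g6'
Chunk 2: stream[12..13]='1' size=0x1=1, data at stream[15..16]='j' -> body[7..8], body so far='5ao11g6j'
Chunk 3: stream[18..19]='0' size=0 (terminator). Final body='5ao11g6j' (8 bytes)

Answer: 5ao11g6j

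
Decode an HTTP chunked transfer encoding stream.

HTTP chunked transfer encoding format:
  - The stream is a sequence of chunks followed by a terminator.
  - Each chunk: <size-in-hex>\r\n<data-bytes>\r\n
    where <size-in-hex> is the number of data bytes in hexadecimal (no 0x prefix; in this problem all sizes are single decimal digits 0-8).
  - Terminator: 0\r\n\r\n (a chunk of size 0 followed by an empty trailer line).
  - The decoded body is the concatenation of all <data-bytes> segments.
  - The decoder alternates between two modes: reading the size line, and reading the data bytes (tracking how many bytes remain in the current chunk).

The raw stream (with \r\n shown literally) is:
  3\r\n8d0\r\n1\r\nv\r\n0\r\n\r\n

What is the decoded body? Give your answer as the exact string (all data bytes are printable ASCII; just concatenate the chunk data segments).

Chunk 1: stream[0..1]='3' size=0x3=3, data at stream[3..6]='8d0' -> body[0..3], body so far='8d0'
Chunk 2: stream[8..9]='1' size=0x1=1, data at stream[11..12]='v' -> body[3..4], body so far='8d0v'
Chunk 3: stream[14..15]='0' size=0 (terminator). Final body='8d0v' (4 bytes)

Answer: 8d0v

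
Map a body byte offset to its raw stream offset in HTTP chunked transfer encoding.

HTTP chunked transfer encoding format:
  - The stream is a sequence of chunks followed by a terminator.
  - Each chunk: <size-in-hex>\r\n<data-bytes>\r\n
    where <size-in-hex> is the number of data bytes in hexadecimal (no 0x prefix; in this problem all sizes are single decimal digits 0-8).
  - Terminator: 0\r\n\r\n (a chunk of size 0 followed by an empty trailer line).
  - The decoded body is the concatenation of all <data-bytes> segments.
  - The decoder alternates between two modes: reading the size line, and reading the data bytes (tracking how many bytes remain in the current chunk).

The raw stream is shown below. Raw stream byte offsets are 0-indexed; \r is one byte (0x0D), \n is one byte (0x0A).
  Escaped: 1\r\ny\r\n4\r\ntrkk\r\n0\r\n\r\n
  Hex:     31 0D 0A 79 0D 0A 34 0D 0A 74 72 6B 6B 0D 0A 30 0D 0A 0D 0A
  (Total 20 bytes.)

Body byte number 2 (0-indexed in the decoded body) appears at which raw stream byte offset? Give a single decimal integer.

Chunk 1: stream[0..1]='1' size=0x1=1, data at stream[3..4]='y' -> body[0..1], body so far='y'
Chunk 2: stream[6..7]='4' size=0x4=4, data at stream[9..13]='trkk' -> body[1..5], body so far='ytrkk'
Chunk 3: stream[15..16]='0' size=0 (terminator). Final body='ytrkk' (5 bytes)
Body byte 2 at stream offset 10

Answer: 10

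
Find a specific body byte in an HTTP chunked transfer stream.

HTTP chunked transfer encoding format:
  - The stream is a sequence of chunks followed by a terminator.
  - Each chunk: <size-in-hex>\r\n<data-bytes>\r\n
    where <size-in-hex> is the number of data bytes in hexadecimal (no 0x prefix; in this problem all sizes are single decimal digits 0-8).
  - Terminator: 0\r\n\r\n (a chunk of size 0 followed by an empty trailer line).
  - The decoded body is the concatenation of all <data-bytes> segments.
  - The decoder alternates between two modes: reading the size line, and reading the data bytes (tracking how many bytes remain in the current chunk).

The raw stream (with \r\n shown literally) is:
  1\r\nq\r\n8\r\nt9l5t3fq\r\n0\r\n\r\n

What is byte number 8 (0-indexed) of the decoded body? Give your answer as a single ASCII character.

Chunk 1: stream[0..1]='1' size=0x1=1, data at stream[3..4]='q' -> body[0..1], body so far='q'
Chunk 2: stream[6..7]='8' size=0x8=8, data at stream[9..17]='t9l5t3fq' -> body[1..9], body so far='qt9l5t3fq'
Chunk 3: stream[19..20]='0' size=0 (terminator). Final body='qt9l5t3fq' (9 bytes)
Body byte 8 = 'q'

Answer: q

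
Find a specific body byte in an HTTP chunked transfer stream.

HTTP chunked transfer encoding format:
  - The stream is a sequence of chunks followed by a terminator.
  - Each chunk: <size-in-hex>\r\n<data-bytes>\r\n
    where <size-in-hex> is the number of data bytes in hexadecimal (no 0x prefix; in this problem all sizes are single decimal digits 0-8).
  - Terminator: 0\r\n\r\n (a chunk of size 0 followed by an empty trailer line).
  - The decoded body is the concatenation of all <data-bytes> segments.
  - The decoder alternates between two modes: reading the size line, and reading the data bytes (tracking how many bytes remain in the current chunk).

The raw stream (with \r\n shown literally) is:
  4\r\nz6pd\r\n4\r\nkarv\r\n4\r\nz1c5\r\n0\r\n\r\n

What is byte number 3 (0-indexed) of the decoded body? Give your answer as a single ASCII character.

Chunk 1: stream[0..1]='4' size=0x4=4, data at stream[3..7]='z6pd' -> body[0..4], body so far='z6pd'
Chunk 2: stream[9..10]='4' size=0x4=4, data at stream[12..16]='karv' -> body[4..8], body so far='z6pdkarv'
Chunk 3: stream[18..19]='4' size=0x4=4, data at stream[21..25]='z1c5' -> body[8..12], body so far='z6pdkarvz1c5'
Chunk 4: stream[27..28]='0' size=0 (terminator). Final body='z6pdkarvz1c5' (12 bytes)
Body byte 3 = 'd'

Answer: d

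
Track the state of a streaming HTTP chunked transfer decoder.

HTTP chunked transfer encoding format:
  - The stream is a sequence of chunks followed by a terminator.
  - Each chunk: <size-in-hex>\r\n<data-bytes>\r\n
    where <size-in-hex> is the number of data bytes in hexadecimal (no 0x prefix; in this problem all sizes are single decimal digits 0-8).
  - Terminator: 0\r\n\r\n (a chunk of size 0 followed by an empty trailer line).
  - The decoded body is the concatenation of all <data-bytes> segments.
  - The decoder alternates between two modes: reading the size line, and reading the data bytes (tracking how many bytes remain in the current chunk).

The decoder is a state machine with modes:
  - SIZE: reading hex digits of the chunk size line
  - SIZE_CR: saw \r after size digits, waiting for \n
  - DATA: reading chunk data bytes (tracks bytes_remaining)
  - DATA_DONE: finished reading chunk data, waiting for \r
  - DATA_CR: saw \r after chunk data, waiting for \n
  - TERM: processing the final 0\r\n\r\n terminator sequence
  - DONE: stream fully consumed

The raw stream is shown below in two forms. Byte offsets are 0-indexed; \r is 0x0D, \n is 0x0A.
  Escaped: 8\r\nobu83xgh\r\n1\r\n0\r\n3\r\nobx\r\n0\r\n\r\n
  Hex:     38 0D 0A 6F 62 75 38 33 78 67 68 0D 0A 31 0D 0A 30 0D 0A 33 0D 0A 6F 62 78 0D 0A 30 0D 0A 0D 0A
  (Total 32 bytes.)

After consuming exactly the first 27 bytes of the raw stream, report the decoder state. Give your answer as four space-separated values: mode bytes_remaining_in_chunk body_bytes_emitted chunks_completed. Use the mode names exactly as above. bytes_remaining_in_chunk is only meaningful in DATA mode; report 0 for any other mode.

Answer: SIZE 0 12 3

Derivation:
Byte 0 = '8': mode=SIZE remaining=0 emitted=0 chunks_done=0
Byte 1 = 0x0D: mode=SIZE_CR remaining=0 emitted=0 chunks_done=0
Byte 2 = 0x0A: mode=DATA remaining=8 emitted=0 chunks_done=0
Byte 3 = 'o': mode=DATA remaining=7 emitted=1 chunks_done=0
Byte 4 = 'b': mode=DATA remaining=6 emitted=2 chunks_done=0
Byte 5 = 'u': mode=DATA remaining=5 emitted=3 chunks_done=0
Byte 6 = '8': mode=DATA remaining=4 emitted=4 chunks_done=0
Byte 7 = '3': mode=DATA remaining=3 emitted=5 chunks_done=0
Byte 8 = 'x': mode=DATA remaining=2 emitted=6 chunks_done=0
Byte 9 = 'g': mode=DATA remaining=1 emitted=7 chunks_done=0
Byte 10 = 'h': mode=DATA_DONE remaining=0 emitted=8 chunks_done=0
Byte 11 = 0x0D: mode=DATA_CR remaining=0 emitted=8 chunks_done=0
Byte 12 = 0x0A: mode=SIZE remaining=0 emitted=8 chunks_done=1
Byte 13 = '1': mode=SIZE remaining=0 emitted=8 chunks_done=1
Byte 14 = 0x0D: mode=SIZE_CR remaining=0 emitted=8 chunks_done=1
Byte 15 = 0x0A: mode=DATA remaining=1 emitted=8 chunks_done=1
Byte 16 = '0': mode=DATA_DONE remaining=0 emitted=9 chunks_done=1
Byte 17 = 0x0D: mode=DATA_CR remaining=0 emitted=9 chunks_done=1
Byte 18 = 0x0A: mode=SIZE remaining=0 emitted=9 chunks_done=2
Byte 19 = '3': mode=SIZE remaining=0 emitted=9 chunks_done=2
Byte 20 = 0x0D: mode=SIZE_CR remaining=0 emitted=9 chunks_done=2
Byte 21 = 0x0A: mode=DATA remaining=3 emitted=9 chunks_done=2
Byte 22 = 'o': mode=DATA remaining=2 emitted=10 chunks_done=2
Byte 23 = 'b': mode=DATA remaining=1 emitted=11 chunks_done=2
Byte 24 = 'x': mode=DATA_DONE remaining=0 emitted=12 chunks_done=2
Byte 25 = 0x0D: mode=DATA_CR remaining=0 emitted=12 chunks_done=2
Byte 26 = 0x0A: mode=SIZE remaining=0 emitted=12 chunks_done=3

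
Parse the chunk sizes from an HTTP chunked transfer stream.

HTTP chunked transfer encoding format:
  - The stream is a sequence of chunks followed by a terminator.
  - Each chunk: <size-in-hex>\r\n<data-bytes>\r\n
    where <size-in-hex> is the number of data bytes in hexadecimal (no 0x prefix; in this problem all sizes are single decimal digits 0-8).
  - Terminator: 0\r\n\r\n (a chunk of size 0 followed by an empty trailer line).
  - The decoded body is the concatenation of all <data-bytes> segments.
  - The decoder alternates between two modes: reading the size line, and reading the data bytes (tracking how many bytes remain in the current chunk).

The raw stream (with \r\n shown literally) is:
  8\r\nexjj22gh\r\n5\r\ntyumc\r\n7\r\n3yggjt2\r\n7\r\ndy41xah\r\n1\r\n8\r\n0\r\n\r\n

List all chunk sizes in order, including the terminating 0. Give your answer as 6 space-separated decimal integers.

Chunk 1: stream[0..1]='8' size=0x8=8, data at stream[3..11]='exjj22gh' -> body[0..8], body so far='exjj22gh'
Chunk 2: stream[13..14]='5' size=0x5=5, data at stream[16..21]='tyumc' -> body[8..13], body so far='exjj22ghtyumc'
Chunk 3: stream[23..24]='7' size=0x7=7, data at stream[26..33]='3yggjt2' -> body[13..20], body so far='exjj22ghtyumc3yggjt2'
Chunk 4: stream[35..36]='7' size=0x7=7, data at stream[38..45]='dy41xah' -> body[20..27], body so far='exjj22ghtyumc3yggjt2dy41xah'
Chunk 5: stream[47..48]='1' size=0x1=1, data at stream[50..51]='8' -> body[27..28], body so far='exjj22ghtyumc3yggjt2dy41xah8'
Chunk 6: stream[53..54]='0' size=0 (terminator). Final body='exjj22ghtyumc3yggjt2dy41xah8' (28 bytes)

Answer: 8 5 7 7 1 0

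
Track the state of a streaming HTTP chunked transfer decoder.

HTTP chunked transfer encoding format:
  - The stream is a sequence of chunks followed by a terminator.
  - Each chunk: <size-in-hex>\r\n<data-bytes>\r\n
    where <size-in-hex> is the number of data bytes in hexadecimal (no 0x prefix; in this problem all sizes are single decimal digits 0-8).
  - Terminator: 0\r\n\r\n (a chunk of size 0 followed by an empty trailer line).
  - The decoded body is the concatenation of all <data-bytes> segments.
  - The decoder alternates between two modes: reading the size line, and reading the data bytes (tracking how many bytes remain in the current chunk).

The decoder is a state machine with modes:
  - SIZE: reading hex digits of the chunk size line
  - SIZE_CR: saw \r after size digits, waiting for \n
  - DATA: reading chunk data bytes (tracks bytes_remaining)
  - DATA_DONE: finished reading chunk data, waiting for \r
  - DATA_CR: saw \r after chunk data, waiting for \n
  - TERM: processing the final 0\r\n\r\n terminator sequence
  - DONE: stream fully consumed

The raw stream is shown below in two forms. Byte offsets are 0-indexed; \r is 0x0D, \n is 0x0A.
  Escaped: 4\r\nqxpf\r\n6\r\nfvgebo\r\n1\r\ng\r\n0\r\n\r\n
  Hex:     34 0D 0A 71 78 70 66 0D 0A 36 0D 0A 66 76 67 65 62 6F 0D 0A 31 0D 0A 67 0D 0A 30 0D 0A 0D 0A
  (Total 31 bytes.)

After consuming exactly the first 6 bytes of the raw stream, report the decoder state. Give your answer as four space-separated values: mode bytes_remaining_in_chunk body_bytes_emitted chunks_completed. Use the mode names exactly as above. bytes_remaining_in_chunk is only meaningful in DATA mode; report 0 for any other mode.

Byte 0 = '4': mode=SIZE remaining=0 emitted=0 chunks_done=0
Byte 1 = 0x0D: mode=SIZE_CR remaining=0 emitted=0 chunks_done=0
Byte 2 = 0x0A: mode=DATA remaining=4 emitted=0 chunks_done=0
Byte 3 = 'q': mode=DATA remaining=3 emitted=1 chunks_done=0
Byte 4 = 'x': mode=DATA remaining=2 emitted=2 chunks_done=0
Byte 5 = 'p': mode=DATA remaining=1 emitted=3 chunks_done=0

Answer: DATA 1 3 0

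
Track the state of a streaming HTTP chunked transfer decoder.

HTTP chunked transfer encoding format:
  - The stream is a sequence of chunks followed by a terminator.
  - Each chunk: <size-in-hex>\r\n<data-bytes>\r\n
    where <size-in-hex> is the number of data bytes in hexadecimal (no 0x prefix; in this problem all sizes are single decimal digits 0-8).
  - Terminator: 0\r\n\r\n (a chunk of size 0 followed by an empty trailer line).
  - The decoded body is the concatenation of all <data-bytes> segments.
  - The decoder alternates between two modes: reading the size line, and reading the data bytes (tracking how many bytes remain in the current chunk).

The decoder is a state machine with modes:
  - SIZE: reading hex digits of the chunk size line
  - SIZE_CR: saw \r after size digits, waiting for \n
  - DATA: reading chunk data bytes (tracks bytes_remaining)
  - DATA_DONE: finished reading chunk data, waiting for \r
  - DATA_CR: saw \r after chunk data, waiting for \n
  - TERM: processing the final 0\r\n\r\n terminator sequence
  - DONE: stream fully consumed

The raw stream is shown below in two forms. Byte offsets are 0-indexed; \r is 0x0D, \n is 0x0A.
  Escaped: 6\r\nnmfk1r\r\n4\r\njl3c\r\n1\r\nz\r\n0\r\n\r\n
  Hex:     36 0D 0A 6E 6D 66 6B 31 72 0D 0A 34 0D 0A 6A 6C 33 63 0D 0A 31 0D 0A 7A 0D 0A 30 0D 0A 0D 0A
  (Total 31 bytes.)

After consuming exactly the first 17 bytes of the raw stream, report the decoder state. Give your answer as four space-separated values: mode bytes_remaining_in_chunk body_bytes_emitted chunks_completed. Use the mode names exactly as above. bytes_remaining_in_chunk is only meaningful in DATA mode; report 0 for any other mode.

Answer: DATA 1 9 1

Derivation:
Byte 0 = '6': mode=SIZE remaining=0 emitted=0 chunks_done=0
Byte 1 = 0x0D: mode=SIZE_CR remaining=0 emitted=0 chunks_done=0
Byte 2 = 0x0A: mode=DATA remaining=6 emitted=0 chunks_done=0
Byte 3 = 'n': mode=DATA remaining=5 emitted=1 chunks_done=0
Byte 4 = 'm': mode=DATA remaining=4 emitted=2 chunks_done=0
Byte 5 = 'f': mode=DATA remaining=3 emitted=3 chunks_done=0
Byte 6 = 'k': mode=DATA remaining=2 emitted=4 chunks_done=0
Byte 7 = '1': mode=DATA remaining=1 emitted=5 chunks_done=0
Byte 8 = 'r': mode=DATA_DONE remaining=0 emitted=6 chunks_done=0
Byte 9 = 0x0D: mode=DATA_CR remaining=0 emitted=6 chunks_done=0
Byte 10 = 0x0A: mode=SIZE remaining=0 emitted=6 chunks_done=1
Byte 11 = '4': mode=SIZE remaining=0 emitted=6 chunks_done=1
Byte 12 = 0x0D: mode=SIZE_CR remaining=0 emitted=6 chunks_done=1
Byte 13 = 0x0A: mode=DATA remaining=4 emitted=6 chunks_done=1
Byte 14 = 'j': mode=DATA remaining=3 emitted=7 chunks_done=1
Byte 15 = 'l': mode=DATA remaining=2 emitted=8 chunks_done=1
Byte 16 = '3': mode=DATA remaining=1 emitted=9 chunks_done=1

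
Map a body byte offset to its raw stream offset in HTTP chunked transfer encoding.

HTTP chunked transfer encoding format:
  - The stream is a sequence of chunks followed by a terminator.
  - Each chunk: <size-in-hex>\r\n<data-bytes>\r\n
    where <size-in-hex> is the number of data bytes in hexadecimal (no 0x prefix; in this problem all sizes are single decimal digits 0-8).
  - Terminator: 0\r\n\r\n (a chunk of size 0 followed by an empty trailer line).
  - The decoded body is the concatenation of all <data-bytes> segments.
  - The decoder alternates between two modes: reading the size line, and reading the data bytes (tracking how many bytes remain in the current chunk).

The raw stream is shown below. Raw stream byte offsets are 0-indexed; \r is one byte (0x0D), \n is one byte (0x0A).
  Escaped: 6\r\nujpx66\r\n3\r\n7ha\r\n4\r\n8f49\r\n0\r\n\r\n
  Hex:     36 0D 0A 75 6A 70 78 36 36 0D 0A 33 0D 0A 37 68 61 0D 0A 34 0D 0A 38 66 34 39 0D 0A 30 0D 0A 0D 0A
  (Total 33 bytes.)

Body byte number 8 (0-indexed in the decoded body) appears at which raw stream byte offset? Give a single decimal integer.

Chunk 1: stream[0..1]='6' size=0x6=6, data at stream[3..9]='ujpx66' -> body[0..6], body so far='ujpx66'
Chunk 2: stream[11..12]='3' size=0x3=3, data at stream[14..17]='7ha' -> body[6..9], body so far='ujpx667ha'
Chunk 3: stream[19..20]='4' size=0x4=4, data at stream[22..26]='8f49' -> body[9..13], body so far='ujpx667ha8f49'
Chunk 4: stream[28..29]='0' size=0 (terminator). Final body='ujpx667ha8f49' (13 bytes)
Body byte 8 at stream offset 16

Answer: 16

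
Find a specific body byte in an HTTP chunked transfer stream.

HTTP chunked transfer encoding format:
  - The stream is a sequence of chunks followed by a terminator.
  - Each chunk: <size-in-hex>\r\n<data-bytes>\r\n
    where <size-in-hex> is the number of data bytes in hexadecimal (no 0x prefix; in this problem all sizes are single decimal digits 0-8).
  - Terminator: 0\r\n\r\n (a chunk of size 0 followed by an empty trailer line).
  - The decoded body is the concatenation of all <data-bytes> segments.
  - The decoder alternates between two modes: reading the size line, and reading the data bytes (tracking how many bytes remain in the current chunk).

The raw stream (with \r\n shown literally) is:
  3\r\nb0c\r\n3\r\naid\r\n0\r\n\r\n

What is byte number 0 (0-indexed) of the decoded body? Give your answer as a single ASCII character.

Chunk 1: stream[0..1]='3' size=0x3=3, data at stream[3..6]='b0c' -> body[0..3], body so far='b0c'
Chunk 2: stream[8..9]='3' size=0x3=3, data at stream[11..14]='aid' -> body[3..6], body so far='b0caid'
Chunk 3: stream[16..17]='0' size=0 (terminator). Final body='b0caid' (6 bytes)
Body byte 0 = 'b'

Answer: b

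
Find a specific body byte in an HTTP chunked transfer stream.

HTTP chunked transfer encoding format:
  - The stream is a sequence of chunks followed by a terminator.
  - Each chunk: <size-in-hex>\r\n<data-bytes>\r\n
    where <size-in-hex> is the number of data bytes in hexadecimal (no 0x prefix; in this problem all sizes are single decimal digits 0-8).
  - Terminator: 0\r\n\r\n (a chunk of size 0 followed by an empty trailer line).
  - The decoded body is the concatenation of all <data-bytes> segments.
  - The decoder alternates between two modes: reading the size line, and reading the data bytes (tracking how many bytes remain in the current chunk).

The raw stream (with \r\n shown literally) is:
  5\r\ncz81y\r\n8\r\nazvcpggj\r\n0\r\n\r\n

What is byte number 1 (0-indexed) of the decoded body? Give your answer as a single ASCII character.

Answer: z

Derivation:
Chunk 1: stream[0..1]='5' size=0x5=5, data at stream[3..8]='cz81y' -> body[0..5], body so far='cz81y'
Chunk 2: stream[10..11]='8' size=0x8=8, data at stream[13..21]='azvcpggj' -> body[5..13], body so far='cz81yazvcpggj'
Chunk 3: stream[23..24]='0' size=0 (terminator). Final body='cz81yazvcpggj' (13 bytes)
Body byte 1 = 'z'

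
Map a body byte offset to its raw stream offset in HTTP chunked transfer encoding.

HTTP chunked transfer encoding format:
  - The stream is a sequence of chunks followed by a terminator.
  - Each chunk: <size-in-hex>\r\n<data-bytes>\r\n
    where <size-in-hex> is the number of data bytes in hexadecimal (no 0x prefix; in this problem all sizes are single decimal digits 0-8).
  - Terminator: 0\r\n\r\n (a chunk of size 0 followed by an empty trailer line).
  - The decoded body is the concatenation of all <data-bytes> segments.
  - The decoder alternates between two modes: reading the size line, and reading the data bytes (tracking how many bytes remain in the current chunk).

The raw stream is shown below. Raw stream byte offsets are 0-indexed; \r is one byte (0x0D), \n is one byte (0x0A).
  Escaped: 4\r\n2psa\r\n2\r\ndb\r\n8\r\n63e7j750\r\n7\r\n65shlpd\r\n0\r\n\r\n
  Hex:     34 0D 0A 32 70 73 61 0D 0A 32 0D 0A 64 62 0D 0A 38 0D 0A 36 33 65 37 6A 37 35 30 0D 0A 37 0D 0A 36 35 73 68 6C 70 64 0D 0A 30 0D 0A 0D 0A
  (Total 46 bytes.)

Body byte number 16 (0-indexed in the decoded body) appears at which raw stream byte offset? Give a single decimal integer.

Chunk 1: stream[0..1]='4' size=0x4=4, data at stream[3..7]='2psa' -> body[0..4], body so far='2psa'
Chunk 2: stream[9..10]='2' size=0x2=2, data at stream[12..14]='db' -> body[4..6], body so far='2psadb'
Chunk 3: stream[16..17]='8' size=0x8=8, data at stream[19..27]='63e7j750' -> body[6..14], body so far='2psadb63e7j750'
Chunk 4: stream[29..30]='7' size=0x7=7, data at stream[32..39]='65shlpd' -> body[14..21], body so far='2psadb63e7j75065shlpd'
Chunk 5: stream[41..42]='0' size=0 (terminator). Final body='2psadb63e7j75065shlpd' (21 bytes)
Body byte 16 at stream offset 34

Answer: 34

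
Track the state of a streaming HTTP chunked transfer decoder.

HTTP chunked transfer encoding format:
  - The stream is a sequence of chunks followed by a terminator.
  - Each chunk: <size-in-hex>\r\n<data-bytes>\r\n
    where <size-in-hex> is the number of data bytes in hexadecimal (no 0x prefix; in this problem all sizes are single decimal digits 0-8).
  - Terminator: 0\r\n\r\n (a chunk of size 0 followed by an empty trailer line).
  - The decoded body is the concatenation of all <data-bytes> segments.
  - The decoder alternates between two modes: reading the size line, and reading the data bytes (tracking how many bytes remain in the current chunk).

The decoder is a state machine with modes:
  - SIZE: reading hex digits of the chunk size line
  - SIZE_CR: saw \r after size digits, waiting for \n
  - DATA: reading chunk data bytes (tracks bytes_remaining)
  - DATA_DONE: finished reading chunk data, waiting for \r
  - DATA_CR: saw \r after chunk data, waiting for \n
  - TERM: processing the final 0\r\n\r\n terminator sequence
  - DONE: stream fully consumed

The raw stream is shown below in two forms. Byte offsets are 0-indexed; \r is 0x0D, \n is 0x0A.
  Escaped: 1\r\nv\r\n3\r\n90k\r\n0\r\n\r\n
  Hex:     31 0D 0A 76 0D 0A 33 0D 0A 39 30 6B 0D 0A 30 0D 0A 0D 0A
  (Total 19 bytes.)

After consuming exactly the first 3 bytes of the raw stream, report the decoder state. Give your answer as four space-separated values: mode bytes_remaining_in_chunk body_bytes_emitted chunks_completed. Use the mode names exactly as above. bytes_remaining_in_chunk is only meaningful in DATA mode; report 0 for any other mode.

Answer: DATA 1 0 0

Derivation:
Byte 0 = '1': mode=SIZE remaining=0 emitted=0 chunks_done=0
Byte 1 = 0x0D: mode=SIZE_CR remaining=0 emitted=0 chunks_done=0
Byte 2 = 0x0A: mode=DATA remaining=1 emitted=0 chunks_done=0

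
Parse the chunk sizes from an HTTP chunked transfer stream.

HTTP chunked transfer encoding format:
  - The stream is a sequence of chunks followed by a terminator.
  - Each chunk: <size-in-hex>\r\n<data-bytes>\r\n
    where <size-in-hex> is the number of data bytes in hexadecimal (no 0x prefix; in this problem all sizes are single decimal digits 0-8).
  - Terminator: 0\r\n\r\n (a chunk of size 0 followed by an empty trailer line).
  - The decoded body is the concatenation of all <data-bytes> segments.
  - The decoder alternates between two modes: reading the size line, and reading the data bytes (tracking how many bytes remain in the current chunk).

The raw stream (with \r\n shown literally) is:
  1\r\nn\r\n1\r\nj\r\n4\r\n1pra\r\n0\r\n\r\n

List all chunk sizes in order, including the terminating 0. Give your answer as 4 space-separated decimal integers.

Answer: 1 1 4 0

Derivation:
Chunk 1: stream[0..1]='1' size=0x1=1, data at stream[3..4]='n' -> body[0..1], body so far='n'
Chunk 2: stream[6..7]='1' size=0x1=1, data at stream[9..10]='j' -> body[1..2], body so far='nj'
Chunk 3: stream[12..13]='4' size=0x4=4, data at stream[15..19]='1pra' -> body[2..6], body so far='nj1pra'
Chunk 4: stream[21..22]='0' size=0 (terminator). Final body='nj1pra' (6 bytes)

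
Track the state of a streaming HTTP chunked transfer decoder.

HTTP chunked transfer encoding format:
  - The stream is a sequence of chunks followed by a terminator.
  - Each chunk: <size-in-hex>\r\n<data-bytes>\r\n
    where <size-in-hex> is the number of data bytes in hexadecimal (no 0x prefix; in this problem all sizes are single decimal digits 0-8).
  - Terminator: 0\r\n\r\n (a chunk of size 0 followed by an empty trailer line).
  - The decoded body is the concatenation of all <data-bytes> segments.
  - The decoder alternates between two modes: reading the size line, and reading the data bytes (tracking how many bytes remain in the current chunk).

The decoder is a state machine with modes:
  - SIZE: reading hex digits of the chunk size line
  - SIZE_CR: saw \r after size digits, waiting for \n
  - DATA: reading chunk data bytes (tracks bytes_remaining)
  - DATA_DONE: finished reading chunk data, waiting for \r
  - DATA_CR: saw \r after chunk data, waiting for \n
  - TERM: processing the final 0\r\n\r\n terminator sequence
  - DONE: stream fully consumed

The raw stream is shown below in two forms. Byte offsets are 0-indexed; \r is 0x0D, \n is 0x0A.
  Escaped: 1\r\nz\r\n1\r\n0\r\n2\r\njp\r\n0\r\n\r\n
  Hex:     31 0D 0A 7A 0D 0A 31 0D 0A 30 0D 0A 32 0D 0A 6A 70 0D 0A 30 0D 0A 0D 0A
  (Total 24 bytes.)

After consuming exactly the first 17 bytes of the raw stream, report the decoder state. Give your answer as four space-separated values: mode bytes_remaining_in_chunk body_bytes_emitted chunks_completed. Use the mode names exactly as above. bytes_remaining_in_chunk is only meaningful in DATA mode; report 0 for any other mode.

Byte 0 = '1': mode=SIZE remaining=0 emitted=0 chunks_done=0
Byte 1 = 0x0D: mode=SIZE_CR remaining=0 emitted=0 chunks_done=0
Byte 2 = 0x0A: mode=DATA remaining=1 emitted=0 chunks_done=0
Byte 3 = 'z': mode=DATA_DONE remaining=0 emitted=1 chunks_done=0
Byte 4 = 0x0D: mode=DATA_CR remaining=0 emitted=1 chunks_done=0
Byte 5 = 0x0A: mode=SIZE remaining=0 emitted=1 chunks_done=1
Byte 6 = '1': mode=SIZE remaining=0 emitted=1 chunks_done=1
Byte 7 = 0x0D: mode=SIZE_CR remaining=0 emitted=1 chunks_done=1
Byte 8 = 0x0A: mode=DATA remaining=1 emitted=1 chunks_done=1
Byte 9 = '0': mode=DATA_DONE remaining=0 emitted=2 chunks_done=1
Byte 10 = 0x0D: mode=DATA_CR remaining=0 emitted=2 chunks_done=1
Byte 11 = 0x0A: mode=SIZE remaining=0 emitted=2 chunks_done=2
Byte 12 = '2': mode=SIZE remaining=0 emitted=2 chunks_done=2
Byte 13 = 0x0D: mode=SIZE_CR remaining=0 emitted=2 chunks_done=2
Byte 14 = 0x0A: mode=DATA remaining=2 emitted=2 chunks_done=2
Byte 15 = 'j': mode=DATA remaining=1 emitted=3 chunks_done=2
Byte 16 = 'p': mode=DATA_DONE remaining=0 emitted=4 chunks_done=2

Answer: DATA_DONE 0 4 2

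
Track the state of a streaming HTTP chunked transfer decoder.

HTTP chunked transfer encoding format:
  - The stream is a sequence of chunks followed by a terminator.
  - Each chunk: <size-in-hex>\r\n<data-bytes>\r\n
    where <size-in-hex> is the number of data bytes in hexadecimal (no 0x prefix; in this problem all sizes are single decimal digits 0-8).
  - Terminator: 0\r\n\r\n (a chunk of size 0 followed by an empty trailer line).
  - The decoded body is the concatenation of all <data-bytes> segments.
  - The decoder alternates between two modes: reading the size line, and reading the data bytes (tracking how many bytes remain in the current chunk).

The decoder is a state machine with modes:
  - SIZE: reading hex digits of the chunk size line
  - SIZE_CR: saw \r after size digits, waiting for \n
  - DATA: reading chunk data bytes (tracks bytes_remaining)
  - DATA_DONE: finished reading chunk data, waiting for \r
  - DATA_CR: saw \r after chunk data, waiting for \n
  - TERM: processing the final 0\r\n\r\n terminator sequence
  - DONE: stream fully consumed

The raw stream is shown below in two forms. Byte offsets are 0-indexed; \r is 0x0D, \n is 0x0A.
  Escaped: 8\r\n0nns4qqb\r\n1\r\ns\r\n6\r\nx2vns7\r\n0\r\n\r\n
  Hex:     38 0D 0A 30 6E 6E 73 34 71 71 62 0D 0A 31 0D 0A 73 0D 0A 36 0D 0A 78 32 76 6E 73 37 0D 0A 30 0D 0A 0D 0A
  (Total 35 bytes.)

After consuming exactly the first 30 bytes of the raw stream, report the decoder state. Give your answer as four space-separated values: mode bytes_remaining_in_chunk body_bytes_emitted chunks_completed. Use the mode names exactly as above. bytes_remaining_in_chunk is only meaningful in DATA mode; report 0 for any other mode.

Byte 0 = '8': mode=SIZE remaining=0 emitted=0 chunks_done=0
Byte 1 = 0x0D: mode=SIZE_CR remaining=0 emitted=0 chunks_done=0
Byte 2 = 0x0A: mode=DATA remaining=8 emitted=0 chunks_done=0
Byte 3 = '0': mode=DATA remaining=7 emitted=1 chunks_done=0
Byte 4 = 'n': mode=DATA remaining=6 emitted=2 chunks_done=0
Byte 5 = 'n': mode=DATA remaining=5 emitted=3 chunks_done=0
Byte 6 = 's': mode=DATA remaining=4 emitted=4 chunks_done=0
Byte 7 = '4': mode=DATA remaining=3 emitted=5 chunks_done=0
Byte 8 = 'q': mode=DATA remaining=2 emitted=6 chunks_done=0
Byte 9 = 'q': mode=DATA remaining=1 emitted=7 chunks_done=0
Byte 10 = 'b': mode=DATA_DONE remaining=0 emitted=8 chunks_done=0
Byte 11 = 0x0D: mode=DATA_CR remaining=0 emitted=8 chunks_done=0
Byte 12 = 0x0A: mode=SIZE remaining=0 emitted=8 chunks_done=1
Byte 13 = '1': mode=SIZE remaining=0 emitted=8 chunks_done=1
Byte 14 = 0x0D: mode=SIZE_CR remaining=0 emitted=8 chunks_done=1
Byte 15 = 0x0A: mode=DATA remaining=1 emitted=8 chunks_done=1
Byte 16 = 's': mode=DATA_DONE remaining=0 emitted=9 chunks_done=1
Byte 17 = 0x0D: mode=DATA_CR remaining=0 emitted=9 chunks_done=1
Byte 18 = 0x0A: mode=SIZE remaining=0 emitted=9 chunks_done=2
Byte 19 = '6': mode=SIZE remaining=0 emitted=9 chunks_done=2
Byte 20 = 0x0D: mode=SIZE_CR remaining=0 emitted=9 chunks_done=2
Byte 21 = 0x0A: mode=DATA remaining=6 emitted=9 chunks_done=2
Byte 22 = 'x': mode=DATA remaining=5 emitted=10 chunks_done=2
Byte 23 = '2': mode=DATA remaining=4 emitted=11 chunks_done=2
Byte 24 = 'v': mode=DATA remaining=3 emitted=12 chunks_done=2
Byte 25 = 'n': mode=DATA remaining=2 emitted=13 chunks_done=2
Byte 26 = 's': mode=DATA remaining=1 emitted=14 chunks_done=2
Byte 27 = '7': mode=DATA_DONE remaining=0 emitted=15 chunks_done=2
Byte 28 = 0x0D: mode=DATA_CR remaining=0 emitted=15 chunks_done=2
Byte 29 = 0x0A: mode=SIZE remaining=0 emitted=15 chunks_done=3

Answer: SIZE 0 15 3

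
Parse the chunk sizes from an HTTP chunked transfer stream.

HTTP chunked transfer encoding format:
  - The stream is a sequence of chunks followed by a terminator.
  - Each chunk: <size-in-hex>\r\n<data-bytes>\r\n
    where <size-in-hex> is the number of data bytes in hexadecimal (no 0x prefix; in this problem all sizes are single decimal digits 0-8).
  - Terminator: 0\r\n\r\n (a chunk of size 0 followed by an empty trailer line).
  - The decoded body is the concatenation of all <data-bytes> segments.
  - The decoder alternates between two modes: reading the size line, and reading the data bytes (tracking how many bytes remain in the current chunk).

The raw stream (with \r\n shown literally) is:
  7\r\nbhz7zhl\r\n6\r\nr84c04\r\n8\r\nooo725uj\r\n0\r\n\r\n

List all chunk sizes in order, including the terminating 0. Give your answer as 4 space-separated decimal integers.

Chunk 1: stream[0..1]='7' size=0x7=7, data at stream[3..10]='bhz7zhl' -> body[0..7], body so far='bhz7zhl'
Chunk 2: stream[12..13]='6' size=0x6=6, data at stream[15..21]='r84c04' -> body[7..13], body so far='bhz7zhlr84c04'
Chunk 3: stream[23..24]='8' size=0x8=8, data at stream[26..34]='ooo725uj' -> body[13..21], body so far='bhz7zhlr84c04ooo725uj'
Chunk 4: stream[36..37]='0' size=0 (terminator). Final body='bhz7zhlr84c04ooo725uj' (21 bytes)

Answer: 7 6 8 0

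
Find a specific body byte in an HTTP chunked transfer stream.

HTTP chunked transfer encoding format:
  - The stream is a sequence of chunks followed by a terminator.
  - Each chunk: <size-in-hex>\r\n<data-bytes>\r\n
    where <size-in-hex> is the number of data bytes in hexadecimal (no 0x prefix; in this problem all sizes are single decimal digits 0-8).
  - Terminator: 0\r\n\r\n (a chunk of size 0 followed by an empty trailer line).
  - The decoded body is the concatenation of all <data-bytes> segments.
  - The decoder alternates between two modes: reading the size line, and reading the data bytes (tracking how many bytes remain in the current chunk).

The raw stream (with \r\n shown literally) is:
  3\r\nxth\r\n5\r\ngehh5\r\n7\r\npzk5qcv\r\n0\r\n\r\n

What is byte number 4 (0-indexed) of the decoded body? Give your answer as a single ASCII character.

Answer: e

Derivation:
Chunk 1: stream[0..1]='3' size=0x3=3, data at stream[3..6]='xth' -> body[0..3], body so far='xth'
Chunk 2: stream[8..9]='5' size=0x5=5, data at stream[11..16]='gehh5' -> body[3..8], body so far='xthgehh5'
Chunk 3: stream[18..19]='7' size=0x7=7, data at stream[21..28]='pzk5qcv' -> body[8..15], body so far='xthgehh5pzk5qcv'
Chunk 4: stream[30..31]='0' size=0 (terminator). Final body='xthgehh5pzk5qcv' (15 bytes)
Body byte 4 = 'e'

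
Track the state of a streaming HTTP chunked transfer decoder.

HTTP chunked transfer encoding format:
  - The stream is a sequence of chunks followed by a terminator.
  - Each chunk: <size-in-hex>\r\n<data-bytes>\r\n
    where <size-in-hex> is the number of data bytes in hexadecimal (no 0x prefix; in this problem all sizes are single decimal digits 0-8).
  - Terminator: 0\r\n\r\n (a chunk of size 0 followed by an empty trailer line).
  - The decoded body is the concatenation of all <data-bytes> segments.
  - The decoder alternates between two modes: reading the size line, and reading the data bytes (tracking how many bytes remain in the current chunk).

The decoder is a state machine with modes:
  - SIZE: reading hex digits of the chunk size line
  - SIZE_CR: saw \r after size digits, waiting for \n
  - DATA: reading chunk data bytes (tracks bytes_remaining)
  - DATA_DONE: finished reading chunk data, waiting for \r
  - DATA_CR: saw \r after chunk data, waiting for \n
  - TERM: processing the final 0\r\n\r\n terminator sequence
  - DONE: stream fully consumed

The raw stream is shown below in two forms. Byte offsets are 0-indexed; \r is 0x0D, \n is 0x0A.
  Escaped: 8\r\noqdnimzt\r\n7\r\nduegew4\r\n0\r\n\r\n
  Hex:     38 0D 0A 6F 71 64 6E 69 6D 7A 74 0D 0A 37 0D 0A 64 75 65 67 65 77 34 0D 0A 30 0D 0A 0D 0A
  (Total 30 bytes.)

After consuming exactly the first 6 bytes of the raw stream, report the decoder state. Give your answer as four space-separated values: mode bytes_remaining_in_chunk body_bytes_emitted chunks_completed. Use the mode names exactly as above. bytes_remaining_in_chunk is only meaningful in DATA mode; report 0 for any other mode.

Byte 0 = '8': mode=SIZE remaining=0 emitted=0 chunks_done=0
Byte 1 = 0x0D: mode=SIZE_CR remaining=0 emitted=0 chunks_done=0
Byte 2 = 0x0A: mode=DATA remaining=8 emitted=0 chunks_done=0
Byte 3 = 'o': mode=DATA remaining=7 emitted=1 chunks_done=0
Byte 4 = 'q': mode=DATA remaining=6 emitted=2 chunks_done=0
Byte 5 = 'd': mode=DATA remaining=5 emitted=3 chunks_done=0

Answer: DATA 5 3 0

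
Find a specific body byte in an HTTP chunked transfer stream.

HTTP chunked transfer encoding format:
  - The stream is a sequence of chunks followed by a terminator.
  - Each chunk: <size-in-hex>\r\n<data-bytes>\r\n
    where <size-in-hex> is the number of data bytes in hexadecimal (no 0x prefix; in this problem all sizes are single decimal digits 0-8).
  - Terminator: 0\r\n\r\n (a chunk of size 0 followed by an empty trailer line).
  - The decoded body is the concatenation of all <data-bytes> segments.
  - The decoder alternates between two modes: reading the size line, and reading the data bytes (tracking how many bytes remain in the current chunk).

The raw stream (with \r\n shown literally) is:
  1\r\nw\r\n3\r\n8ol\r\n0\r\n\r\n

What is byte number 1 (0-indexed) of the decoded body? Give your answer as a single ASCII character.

Answer: 8

Derivation:
Chunk 1: stream[0..1]='1' size=0x1=1, data at stream[3..4]='w' -> body[0..1], body so far='w'
Chunk 2: stream[6..7]='3' size=0x3=3, data at stream[9..12]='8ol' -> body[1..4], body so far='w8ol'
Chunk 3: stream[14..15]='0' size=0 (terminator). Final body='w8ol' (4 bytes)
Body byte 1 = '8'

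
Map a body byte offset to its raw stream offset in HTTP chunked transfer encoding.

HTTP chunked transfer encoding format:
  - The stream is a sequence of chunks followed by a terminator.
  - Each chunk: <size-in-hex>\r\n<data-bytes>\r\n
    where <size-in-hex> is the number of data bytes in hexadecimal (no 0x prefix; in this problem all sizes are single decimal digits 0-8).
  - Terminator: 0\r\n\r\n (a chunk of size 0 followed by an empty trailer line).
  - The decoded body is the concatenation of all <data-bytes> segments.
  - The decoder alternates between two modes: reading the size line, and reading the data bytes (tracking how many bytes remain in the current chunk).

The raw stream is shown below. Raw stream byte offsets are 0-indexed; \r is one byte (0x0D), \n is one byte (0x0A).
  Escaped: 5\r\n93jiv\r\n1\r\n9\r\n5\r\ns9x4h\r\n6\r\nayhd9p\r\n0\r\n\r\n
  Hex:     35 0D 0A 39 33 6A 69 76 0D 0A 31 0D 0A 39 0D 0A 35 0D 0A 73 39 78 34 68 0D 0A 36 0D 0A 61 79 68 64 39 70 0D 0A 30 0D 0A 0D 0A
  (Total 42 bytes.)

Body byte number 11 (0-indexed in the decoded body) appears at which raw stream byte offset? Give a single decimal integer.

Answer: 29

Derivation:
Chunk 1: stream[0..1]='5' size=0x5=5, data at stream[3..8]='93jiv' -> body[0..5], body so far='93jiv'
Chunk 2: stream[10..11]='1' size=0x1=1, data at stream[13..14]='9' -> body[5..6], body so far='93jiv9'
Chunk 3: stream[16..17]='5' size=0x5=5, data at stream[19..24]='s9x4h' -> body[6..11], body so far='93jiv9s9x4h'
Chunk 4: stream[26..27]='6' size=0x6=6, data at stream[29..35]='ayhd9p' -> body[11..17], body so far='93jiv9s9x4hayhd9p'
Chunk 5: stream[37..38]='0' size=0 (terminator). Final body='93jiv9s9x4hayhd9p' (17 bytes)
Body byte 11 at stream offset 29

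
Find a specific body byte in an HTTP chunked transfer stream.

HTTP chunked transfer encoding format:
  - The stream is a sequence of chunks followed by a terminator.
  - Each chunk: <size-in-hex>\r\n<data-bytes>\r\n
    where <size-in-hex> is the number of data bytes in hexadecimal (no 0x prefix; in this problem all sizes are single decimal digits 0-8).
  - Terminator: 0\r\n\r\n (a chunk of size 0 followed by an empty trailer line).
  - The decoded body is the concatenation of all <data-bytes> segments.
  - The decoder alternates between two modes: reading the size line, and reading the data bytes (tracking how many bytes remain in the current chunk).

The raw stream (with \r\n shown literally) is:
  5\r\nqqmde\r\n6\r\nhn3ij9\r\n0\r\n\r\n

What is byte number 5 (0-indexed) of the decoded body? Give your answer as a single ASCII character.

Chunk 1: stream[0..1]='5' size=0x5=5, data at stream[3..8]='qqmde' -> body[0..5], body so far='qqmde'
Chunk 2: stream[10..11]='6' size=0x6=6, data at stream[13..19]='hn3ij9' -> body[5..11], body so far='qqmdehn3ij9'
Chunk 3: stream[21..22]='0' size=0 (terminator). Final body='qqmdehn3ij9' (11 bytes)
Body byte 5 = 'h'

Answer: h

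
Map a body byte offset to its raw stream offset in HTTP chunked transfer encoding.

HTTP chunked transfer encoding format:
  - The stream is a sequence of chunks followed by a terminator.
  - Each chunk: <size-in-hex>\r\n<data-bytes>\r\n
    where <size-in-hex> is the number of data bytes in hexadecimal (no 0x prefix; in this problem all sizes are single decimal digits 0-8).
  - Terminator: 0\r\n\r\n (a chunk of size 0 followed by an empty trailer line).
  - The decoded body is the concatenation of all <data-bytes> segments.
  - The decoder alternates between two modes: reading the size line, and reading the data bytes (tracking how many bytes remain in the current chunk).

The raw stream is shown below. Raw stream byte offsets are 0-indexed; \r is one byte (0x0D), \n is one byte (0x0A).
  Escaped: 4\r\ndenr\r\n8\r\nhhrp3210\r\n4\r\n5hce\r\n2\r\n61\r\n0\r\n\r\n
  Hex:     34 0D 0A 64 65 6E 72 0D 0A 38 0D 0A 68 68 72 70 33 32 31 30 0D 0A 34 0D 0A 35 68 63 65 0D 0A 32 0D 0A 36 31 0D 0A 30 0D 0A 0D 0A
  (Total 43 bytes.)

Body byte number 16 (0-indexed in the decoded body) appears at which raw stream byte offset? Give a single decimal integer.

Chunk 1: stream[0..1]='4' size=0x4=4, data at stream[3..7]='denr' -> body[0..4], body so far='denr'
Chunk 2: stream[9..10]='8' size=0x8=8, data at stream[12..20]='hhrp3210' -> body[4..12], body so far='denrhhrp3210'
Chunk 3: stream[22..23]='4' size=0x4=4, data at stream[25..29]='5hce' -> body[12..16], body so far='denrhhrp32105hce'
Chunk 4: stream[31..32]='2' size=0x2=2, data at stream[34..36]='61' -> body[16..18], body so far='denrhhrp32105hce61'
Chunk 5: stream[38..39]='0' size=0 (terminator). Final body='denrhhrp32105hce61' (18 bytes)
Body byte 16 at stream offset 34

Answer: 34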